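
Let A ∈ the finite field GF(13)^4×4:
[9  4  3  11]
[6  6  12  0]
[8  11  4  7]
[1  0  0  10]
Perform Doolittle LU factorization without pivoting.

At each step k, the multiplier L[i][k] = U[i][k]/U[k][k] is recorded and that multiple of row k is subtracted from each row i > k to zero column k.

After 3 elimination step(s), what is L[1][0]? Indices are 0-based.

Step 1: pivot at (0,0) is 9.
  row1 ← row1 − (5)·row0  ⇒  L[1][0]=5, U row1=(0, 12, 10, 10)
  row2 ← row2 − (11)·row0  ⇒  L[2][0]=11, U row2=(0, 6, 10, 3)
  row3 ← row3 − (3)·row0  ⇒  L[3][0]=3, U row3=(0, 1, 4, 3)
Step 2: pivot at (1,1) is 12.
  row2 ← row2 − (7)·row1  ⇒  L[2][1]=7, U row2=(0, 0, 5, 11)
  row3 ← row3 − (12)·row1  ⇒  L[3][1]=12, U row3=(0, 0, 1, 0)
Step 3: pivot at (2,2) is 5.
  row3 ← row3 − (8)·row2  ⇒  L[3][2]=8, U row3=(0, 0, 0, 3)

L[1][0] = 5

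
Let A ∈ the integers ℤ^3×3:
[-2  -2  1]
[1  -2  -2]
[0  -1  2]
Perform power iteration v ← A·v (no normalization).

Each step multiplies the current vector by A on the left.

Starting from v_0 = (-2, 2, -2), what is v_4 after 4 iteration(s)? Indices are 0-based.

v_0 = (-2, 2, -2).
v_1 = A·v_0 = (-2, -2, -6).
v_2 = A·v_1 = (2, 14, -10).
v_3 = A·v_2 = (-42, -6, -34).
v_4 = A·v_3 = (62, 38, -62).

v_4 = (62, 38, -62)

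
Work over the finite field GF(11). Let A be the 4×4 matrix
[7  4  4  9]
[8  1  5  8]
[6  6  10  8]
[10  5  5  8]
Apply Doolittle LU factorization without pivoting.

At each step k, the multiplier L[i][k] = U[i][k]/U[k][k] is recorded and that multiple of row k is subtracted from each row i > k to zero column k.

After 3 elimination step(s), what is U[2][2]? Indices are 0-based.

k=0: U[0][0]=7
  eliminate (1,0): mult=9, new row 1: (0, 9, 2, 4); set L[1][0]=9
  eliminate (2,0): mult=4, new row 2: (0, 1, 5, 5); set L[2][0]=4
  eliminate (3,0): mult=3, new row 3: (0, 4, 4, 3); set L[3][0]=3
k=1: U[1][1]=9
  eliminate (2,1): mult=5, new row 2: (0, 0, 6, 7); set L[2][1]=5
  eliminate (3,1): mult=9, new row 3: (0, 0, 8, 0); set L[3][1]=9
k=2: U[2][2]=6
  eliminate (3,2): mult=5, new row 3: (0, 0, 0, 9); set L[3][2]=5

U[2][2] = 6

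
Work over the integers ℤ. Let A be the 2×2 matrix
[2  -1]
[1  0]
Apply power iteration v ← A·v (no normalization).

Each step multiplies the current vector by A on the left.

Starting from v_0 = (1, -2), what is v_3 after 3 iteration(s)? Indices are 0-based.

v_0 = (1, -2).
v_1 = A·v_0 = (4, 1).
v_2 = A·v_1 = (7, 4).
v_3 = A·v_2 = (10, 7).

v_3 = (10, 7)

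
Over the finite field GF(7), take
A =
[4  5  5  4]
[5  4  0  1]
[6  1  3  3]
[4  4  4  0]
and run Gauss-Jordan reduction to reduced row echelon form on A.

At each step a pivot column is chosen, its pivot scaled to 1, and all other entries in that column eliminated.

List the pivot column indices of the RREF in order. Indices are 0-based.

pivot(0,0)=4: scale R0 → (1, 3, 3, 1)
  clear (1,0): R1 −= (5)R0 → (0, 3, 6, 3)
  clear (2,0): R2 −= (6)R0 → (0, 4, 6, 4)
  clear (3,0): R3 −= (4)R0 → (0, 6, 6, 3)
pivot(1,1)=3: scale R1 → (0, 1, 2, 1)
  clear (0,1): R0 −= (3)R1 → (1, 0, 4, 5)
  clear (2,1): R2 −= (4)R1 → (0, 0, 5, 0)
  clear (3,1): R3 −= (6)R1 → (0, 0, 1, 4)
pivot(2,2)=5: scale R2 → (0, 0, 1, 0)
  clear (0,2): R0 −= (4)R2 → (1, 0, 0, 5)
  clear (1,2): R1 −= (2)R2 → (0, 1, 0, 1)
  clear (3,2): R3 −= (1)R2 → (0, 0, 0, 4)
pivot(3,3)=4: scale R3 → (0, 0, 0, 1)
  clear (0,3): R0 −= (5)R3 → (1, 0, 0, 0)
  clear (1,3): R1 −= (1)R3 → (0, 1, 0, 0)

pivot columns: 0, 1, 2, 3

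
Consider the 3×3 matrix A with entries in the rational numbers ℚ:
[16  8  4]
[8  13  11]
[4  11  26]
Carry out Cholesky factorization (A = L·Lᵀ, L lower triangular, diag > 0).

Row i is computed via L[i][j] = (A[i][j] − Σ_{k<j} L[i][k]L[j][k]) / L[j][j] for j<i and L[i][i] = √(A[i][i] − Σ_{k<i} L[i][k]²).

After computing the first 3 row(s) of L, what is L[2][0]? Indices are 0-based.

Step 1: L[0][0] = √(16) = 4.
  L[1][0] = (8) / L[0][0] = 2.
Step 2: L[1][1] = √(9) = 3.
  L[2][0] = (4) / L[0][0] = 1.
  L[2][1] = (9) / L[1][1] = 3.
Step 3: L[2][2] = √(16) = 4.

L[2][0] = 1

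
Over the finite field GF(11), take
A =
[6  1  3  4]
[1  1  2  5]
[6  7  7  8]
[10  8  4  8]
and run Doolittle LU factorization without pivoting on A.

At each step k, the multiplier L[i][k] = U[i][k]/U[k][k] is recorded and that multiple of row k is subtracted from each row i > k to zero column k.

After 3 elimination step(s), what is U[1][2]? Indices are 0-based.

[col 0] pivot 6
  R1 -= 2*R0 → (0, 10, 7, 8)  (L[1][0] := 2)
  R2 -= 1*R0 → (0, 6, 4, 4)  (L[2][0] := 1)
  R3 -= 9*R0 → (0, 10, 10, 5)  (L[3][0] := 9)
[col 1] pivot 10
  R2 -= 5*R1 → (0, 0, 2, 8)  (L[2][1] := 5)
  R3 -= 1*R1 → (0, 0, 3, 8)  (L[3][1] := 1)
[col 2] pivot 2
  R3 -= 7*R2 → (0, 0, 0, 7)  (L[3][2] := 7)

U[1][2] = 7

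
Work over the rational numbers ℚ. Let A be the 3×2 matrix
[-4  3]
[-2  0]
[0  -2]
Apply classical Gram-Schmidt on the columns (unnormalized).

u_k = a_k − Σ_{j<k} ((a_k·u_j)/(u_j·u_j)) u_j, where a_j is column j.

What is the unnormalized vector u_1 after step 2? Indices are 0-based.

Step 1: u_0 = a_0 = (-4, -2, 0).
Step 2: u_1 = a_1 − (-3/5)·u_0 = (3/5, -6/5, -2).

u_1 = (3/5, -6/5, -2)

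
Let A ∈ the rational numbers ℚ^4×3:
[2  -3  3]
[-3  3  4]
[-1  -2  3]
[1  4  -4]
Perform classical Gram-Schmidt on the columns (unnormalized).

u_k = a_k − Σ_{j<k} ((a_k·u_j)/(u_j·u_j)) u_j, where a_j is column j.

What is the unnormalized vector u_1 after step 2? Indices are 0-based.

u_1 = (-9/5, 6/5, -13/5, 23/5)

Step 1: u_0 = a_0 = (2, -3, -1, 1).
Step 2: u_1 = a_1 − (-3/5)·u_0 = (-9/5, 6/5, -13/5, 23/5).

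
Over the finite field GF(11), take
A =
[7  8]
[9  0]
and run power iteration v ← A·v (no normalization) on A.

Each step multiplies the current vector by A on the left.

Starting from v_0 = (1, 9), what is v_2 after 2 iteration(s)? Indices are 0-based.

v_2 = (9, 7)

v_0 = (1, 9).
v_1 = A·v_0 = (2, 9).
v_2 = A·v_1 = (9, 7).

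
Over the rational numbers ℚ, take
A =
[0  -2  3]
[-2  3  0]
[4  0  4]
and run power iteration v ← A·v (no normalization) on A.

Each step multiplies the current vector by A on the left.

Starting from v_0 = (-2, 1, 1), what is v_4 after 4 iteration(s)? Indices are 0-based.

v_4 = (-674, 475, -904)

v_0 = (-2, 1, 1).
v_1 = A·v_0 = (1, 7, -4).
v_2 = A·v_1 = (-26, 19, -12).
v_3 = A·v_2 = (-74, 109, -152).
v_4 = A·v_3 = (-674, 475, -904).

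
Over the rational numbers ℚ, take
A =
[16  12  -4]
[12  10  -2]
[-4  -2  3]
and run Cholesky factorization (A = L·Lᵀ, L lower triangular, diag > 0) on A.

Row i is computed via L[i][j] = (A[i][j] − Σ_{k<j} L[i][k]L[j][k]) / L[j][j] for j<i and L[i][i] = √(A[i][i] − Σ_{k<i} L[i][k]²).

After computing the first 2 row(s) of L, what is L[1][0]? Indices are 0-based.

L[1][0] = 3

Step 1: L[0][0] = √(16) = 4.
  L[1][0] = (12) / L[0][0] = 3.
Step 2: L[1][1] = √(1) = 1.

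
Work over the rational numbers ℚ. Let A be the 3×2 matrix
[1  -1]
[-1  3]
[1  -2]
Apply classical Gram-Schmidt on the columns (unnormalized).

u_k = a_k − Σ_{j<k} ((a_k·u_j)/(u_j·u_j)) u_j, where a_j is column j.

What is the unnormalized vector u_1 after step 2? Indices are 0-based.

u_1 = (1, 1, 0)

Step 1: u_0 = a_0 = (1, -1, 1).
Step 2: u_1 = a_1 − (-2)·u_0 = (1, 1, 0).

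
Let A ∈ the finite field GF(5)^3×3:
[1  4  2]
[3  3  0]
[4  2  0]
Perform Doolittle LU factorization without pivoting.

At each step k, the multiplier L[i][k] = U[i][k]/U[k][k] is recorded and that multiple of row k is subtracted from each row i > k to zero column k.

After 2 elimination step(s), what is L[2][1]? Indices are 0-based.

[col 0] pivot 1
  R1 -= 3*R0 → (0, 1, 4)  (L[1][0] := 3)
  R2 -= 4*R0 → (0, 1, 2)  (L[2][0] := 4)
[col 1] pivot 1
  R2 -= 1*R1 → (0, 0, 3)  (L[2][1] := 1)

L[2][1] = 1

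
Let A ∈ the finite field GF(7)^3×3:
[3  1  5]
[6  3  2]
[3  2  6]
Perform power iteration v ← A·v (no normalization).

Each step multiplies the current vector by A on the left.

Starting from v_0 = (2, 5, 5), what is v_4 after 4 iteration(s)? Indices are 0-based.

v_0 = (2, 5, 5).
v_1 = A·v_0 = (1, 2, 4).
v_2 = A·v_1 = (4, 6, 3).
v_3 = A·v_2 = (5, 6, 0).
v_4 = A·v_3 = (0, 6, 6).

v_4 = (0, 6, 6)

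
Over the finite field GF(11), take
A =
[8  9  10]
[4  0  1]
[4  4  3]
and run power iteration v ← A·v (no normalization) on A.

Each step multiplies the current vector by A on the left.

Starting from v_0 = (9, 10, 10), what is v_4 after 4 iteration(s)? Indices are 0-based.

v_4 = (4, 1, 6)

v_0 = (9, 10, 10).
v_1 = A·v_0 = (9, 2, 7).
v_2 = A·v_1 = (6, 10, 10).
v_3 = A·v_2 = (7, 1, 6).
v_4 = A·v_3 = (4, 1, 6).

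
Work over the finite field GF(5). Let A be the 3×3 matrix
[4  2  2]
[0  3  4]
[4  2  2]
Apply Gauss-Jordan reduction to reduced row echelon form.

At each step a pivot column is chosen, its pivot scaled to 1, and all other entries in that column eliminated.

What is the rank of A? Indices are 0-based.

[1] R0 /= 4  ⇒  (1, 3, 3)
     R2 -= 4·R0  ⇒  (0, 0, 0)
[2] R1 /= 3  ⇒  (0, 1, 3)
     R0 -= 3·R1  ⇒  (1, 0, 4)
column 2 empty below row 2

rank = 2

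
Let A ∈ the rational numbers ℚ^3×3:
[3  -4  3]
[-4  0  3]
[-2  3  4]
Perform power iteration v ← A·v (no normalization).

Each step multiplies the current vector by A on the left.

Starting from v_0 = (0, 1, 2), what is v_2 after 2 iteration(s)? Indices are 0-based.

v_0 = (0, 1, 2).
v_1 = A·v_0 = (2, 6, 11).
v_2 = A·v_1 = (15, 25, 58).

v_2 = (15, 25, 58)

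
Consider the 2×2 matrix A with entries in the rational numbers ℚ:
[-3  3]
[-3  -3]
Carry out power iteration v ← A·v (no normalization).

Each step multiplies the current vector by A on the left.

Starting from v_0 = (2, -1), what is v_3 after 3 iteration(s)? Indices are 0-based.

v_3 = (54, -162)

v_0 = (2, -1).
v_1 = A·v_0 = (-9, -3).
v_2 = A·v_1 = (18, 36).
v_3 = A·v_2 = (54, -162).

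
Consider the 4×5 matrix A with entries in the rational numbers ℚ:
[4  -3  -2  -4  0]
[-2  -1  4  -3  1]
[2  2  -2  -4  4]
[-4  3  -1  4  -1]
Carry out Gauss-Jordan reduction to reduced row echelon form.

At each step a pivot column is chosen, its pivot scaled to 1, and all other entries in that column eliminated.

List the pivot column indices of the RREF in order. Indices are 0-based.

[1] R0 /= 4  ⇒  (1, -3/4, -1/2, -1, 0)
     R1 -= -2·R0  ⇒  (0, -5/2, 3, -5, 1)
     R2 -= 2·R0  ⇒  (0, 7/2, -1, -2, 4)
     R3 -= -4·R0  ⇒  (0, 0, -3, 0, -1)
[2] R1 /= -5/2  ⇒  (0, 1, -6/5, 2, -2/5)
     R0 -= -3/4·R1  ⇒  (1, 0, -7/5, 1/2, -3/10)
     R2 -= 7/2·R1  ⇒  (0, 0, 16/5, -9, 27/5)
[3] R2 /= 16/5  ⇒  (0, 0, 1, -45/16, 27/16)
     R0 -= -7/5·R2  ⇒  (1, 0, 0, -55/16, 33/16)
     R1 -= -6/5·R2  ⇒  (0, 1, 0, -11/8, 13/8)
     R3 -= -3·R2  ⇒  (0, 0, 0, -135/16, 65/16)
[4] R3 /= -135/16  ⇒  (0, 0, 0, 1, -13/27)
     R0 -= -55/16·R3  ⇒  (1, 0, 0, 0, 11/27)
     R1 -= -11/8·R3  ⇒  (0, 1, 0, 0, 26/27)
     R2 -= -45/16·R3  ⇒  (0, 0, 1, 0, 1/3)

pivot columns: 0, 1, 2, 3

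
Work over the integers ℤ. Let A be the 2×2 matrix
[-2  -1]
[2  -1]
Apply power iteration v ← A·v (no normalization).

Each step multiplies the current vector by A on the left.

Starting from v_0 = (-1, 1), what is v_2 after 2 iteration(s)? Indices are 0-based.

v_0 = (-1, 1).
v_1 = A·v_0 = (1, -3).
v_2 = A·v_1 = (1, 5).

v_2 = (1, 5)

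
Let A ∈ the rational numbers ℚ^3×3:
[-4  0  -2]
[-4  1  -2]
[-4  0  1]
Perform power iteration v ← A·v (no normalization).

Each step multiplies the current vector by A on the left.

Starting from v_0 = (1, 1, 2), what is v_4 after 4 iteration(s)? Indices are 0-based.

v_4 = (1044, 869, 702)

v_0 = (1, 1, 2).
v_1 = A·v_0 = (-8, -7, -2).
v_2 = A·v_1 = (36, 29, 30).
v_3 = A·v_2 = (-204, -175, -114).
v_4 = A·v_3 = (1044, 869, 702).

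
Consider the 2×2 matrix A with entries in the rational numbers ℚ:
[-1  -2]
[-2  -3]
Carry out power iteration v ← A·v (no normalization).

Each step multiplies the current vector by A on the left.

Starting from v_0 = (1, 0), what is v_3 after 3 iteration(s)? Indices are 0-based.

v_0 = (1, 0).
v_1 = A·v_0 = (-1, -2).
v_2 = A·v_1 = (5, 8).
v_3 = A·v_2 = (-21, -34).

v_3 = (-21, -34)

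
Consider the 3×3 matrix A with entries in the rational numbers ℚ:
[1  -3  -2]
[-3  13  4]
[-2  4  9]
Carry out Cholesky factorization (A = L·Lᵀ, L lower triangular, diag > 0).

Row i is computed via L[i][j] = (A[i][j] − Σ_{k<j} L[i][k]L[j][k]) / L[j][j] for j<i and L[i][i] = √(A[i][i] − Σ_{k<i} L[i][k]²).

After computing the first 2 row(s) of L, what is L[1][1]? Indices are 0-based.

L[1][1] = 2

Step 1: L[0][0] = √(1) = 1.
  L[1][0] = (-3) / L[0][0] = -3.
Step 2: L[1][1] = √(4) = 2.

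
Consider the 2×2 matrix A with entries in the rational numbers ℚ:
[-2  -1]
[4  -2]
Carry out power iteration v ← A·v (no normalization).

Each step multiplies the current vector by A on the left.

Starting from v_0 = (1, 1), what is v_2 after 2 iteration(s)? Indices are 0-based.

v_2 = (4, -16)

v_0 = (1, 1).
v_1 = A·v_0 = (-3, 2).
v_2 = A·v_1 = (4, -16).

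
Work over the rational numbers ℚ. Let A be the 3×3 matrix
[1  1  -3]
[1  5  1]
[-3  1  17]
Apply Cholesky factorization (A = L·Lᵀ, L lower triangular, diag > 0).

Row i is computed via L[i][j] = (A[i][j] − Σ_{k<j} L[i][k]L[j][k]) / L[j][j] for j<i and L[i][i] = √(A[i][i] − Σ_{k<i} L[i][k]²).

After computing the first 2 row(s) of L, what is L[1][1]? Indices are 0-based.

Step 1: L[0][0] = √(1) = 1.
  L[1][0] = (1) / L[0][0] = 1.
Step 2: L[1][1] = √(4) = 2.

L[1][1] = 2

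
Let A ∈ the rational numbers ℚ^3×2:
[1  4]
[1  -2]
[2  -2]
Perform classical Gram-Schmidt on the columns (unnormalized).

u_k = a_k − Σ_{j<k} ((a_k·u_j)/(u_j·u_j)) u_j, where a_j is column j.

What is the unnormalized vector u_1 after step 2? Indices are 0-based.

Step 1: u_0 = a_0 = (1, 1, 2).
Step 2: u_1 = a_1 − (-1/3)·u_0 = (13/3, -5/3, -4/3).

u_1 = (13/3, -5/3, -4/3)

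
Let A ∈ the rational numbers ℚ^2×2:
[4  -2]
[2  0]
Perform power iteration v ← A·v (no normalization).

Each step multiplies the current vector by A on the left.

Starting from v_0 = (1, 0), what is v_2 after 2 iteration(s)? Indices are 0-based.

v_0 = (1, 0).
v_1 = A·v_0 = (4, 2).
v_2 = A·v_1 = (12, 8).

v_2 = (12, 8)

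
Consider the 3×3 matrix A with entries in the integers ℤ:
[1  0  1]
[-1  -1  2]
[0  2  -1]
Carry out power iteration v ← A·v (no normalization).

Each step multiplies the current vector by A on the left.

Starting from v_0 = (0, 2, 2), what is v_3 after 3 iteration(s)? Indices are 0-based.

v_3 = (6, 0, -2)

v_0 = (0, 2, 2).
v_1 = A·v_0 = (2, 2, 2).
v_2 = A·v_1 = (4, 0, 2).
v_3 = A·v_2 = (6, 0, -2).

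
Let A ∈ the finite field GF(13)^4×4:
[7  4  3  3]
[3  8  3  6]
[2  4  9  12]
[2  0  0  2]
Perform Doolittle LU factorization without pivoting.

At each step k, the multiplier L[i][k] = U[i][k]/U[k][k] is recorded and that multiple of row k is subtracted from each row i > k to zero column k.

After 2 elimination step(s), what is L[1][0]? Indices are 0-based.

Step 1: pivot at (0,0) is 7.
  row1 ← row1 − (6)·row0  ⇒  L[1][0]=6, U row1=(0, 10, 11, 1)
  row2 ← row2 − (4)·row0  ⇒  L[2][0]=4, U row2=(0, 1, 10, 0)
  row3 ← row3 − (4)·row0  ⇒  L[3][0]=4, U row3=(0, 10, 1, 3)
Step 2: pivot at (1,1) is 10.
  row2 ← row2 − (4)·row1  ⇒  L[2][1]=4, U row2=(0, 0, 5, 9)
  row3 ← row3 − (1)·row1  ⇒  L[3][1]=1, U row3=(0, 0, 3, 2)

L[1][0] = 6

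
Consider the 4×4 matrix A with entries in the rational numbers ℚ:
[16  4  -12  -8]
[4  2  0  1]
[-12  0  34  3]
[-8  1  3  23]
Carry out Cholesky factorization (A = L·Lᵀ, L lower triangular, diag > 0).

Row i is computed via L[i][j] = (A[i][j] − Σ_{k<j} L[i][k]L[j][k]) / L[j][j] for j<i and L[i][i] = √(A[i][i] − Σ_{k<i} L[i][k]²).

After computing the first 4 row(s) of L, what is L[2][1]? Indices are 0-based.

Step 1: L[0][0] = √(16) = 4.
  L[1][0] = (4) / L[0][0] = 1.
Step 2: L[1][1] = √(1) = 1.
  L[2][0] = (-12) / L[0][0] = -3.
  L[2][1] = (3) / L[1][1] = 3.
Step 3: L[2][2] = √(16) = 4.
  L[3][0] = (-8) / L[0][0] = -2.
  L[3][1] = (3) / L[1][1] = 3.
  L[3][2] = (-12) / L[2][2] = -3.
Step 4: L[3][3] = √(1) = 1.

L[2][1] = 3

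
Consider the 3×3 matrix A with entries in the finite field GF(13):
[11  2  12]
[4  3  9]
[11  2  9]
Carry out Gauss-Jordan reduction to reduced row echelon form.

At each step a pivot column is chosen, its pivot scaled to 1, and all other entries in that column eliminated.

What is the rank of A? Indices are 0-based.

[1] R0 /= 11  ⇒  (1, 12, 7)
     R1 -= 4·R0  ⇒  (0, 7, 7)
     R2 -= 11·R0  ⇒  (0, 0, 10)
[2] R1 /= 7  ⇒  (0, 1, 1)
     R0 -= 12·R1  ⇒  (1, 0, 8)
[3] R2 /= 10  ⇒  (0, 0, 1)
     R0 -= 8·R2  ⇒  (1, 0, 0)
     R1 -= 1·R2  ⇒  (0, 1, 0)

rank = 3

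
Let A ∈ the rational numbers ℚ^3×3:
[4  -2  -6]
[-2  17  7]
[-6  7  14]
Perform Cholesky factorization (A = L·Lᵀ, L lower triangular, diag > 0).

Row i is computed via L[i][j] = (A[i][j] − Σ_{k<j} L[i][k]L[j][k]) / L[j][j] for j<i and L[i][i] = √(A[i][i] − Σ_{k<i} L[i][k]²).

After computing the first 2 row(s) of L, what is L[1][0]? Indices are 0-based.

L[1][0] = -1

Step 1: L[0][0] = √(4) = 2.
  L[1][0] = (-2) / L[0][0] = -1.
Step 2: L[1][1] = √(16) = 4.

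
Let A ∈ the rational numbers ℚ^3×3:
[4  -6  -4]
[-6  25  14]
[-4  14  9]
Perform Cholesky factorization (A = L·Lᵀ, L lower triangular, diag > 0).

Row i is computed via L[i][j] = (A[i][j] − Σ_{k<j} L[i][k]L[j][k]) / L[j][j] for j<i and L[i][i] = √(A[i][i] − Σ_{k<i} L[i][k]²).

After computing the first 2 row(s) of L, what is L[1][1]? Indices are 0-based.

Step 1: L[0][0] = √(4) = 2.
  L[1][0] = (-6) / L[0][0] = -3.
Step 2: L[1][1] = √(16) = 4.

L[1][1] = 4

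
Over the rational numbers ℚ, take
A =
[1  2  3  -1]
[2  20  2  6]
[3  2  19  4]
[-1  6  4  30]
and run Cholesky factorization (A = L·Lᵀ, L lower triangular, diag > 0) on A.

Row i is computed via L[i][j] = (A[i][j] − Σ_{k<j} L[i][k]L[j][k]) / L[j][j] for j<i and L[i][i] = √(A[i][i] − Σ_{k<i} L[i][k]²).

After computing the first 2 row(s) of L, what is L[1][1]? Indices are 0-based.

L[1][1] = 4

Step 1: L[0][0] = √(1) = 1.
  L[1][0] = (2) / L[0][0] = 2.
Step 2: L[1][1] = √(16) = 4.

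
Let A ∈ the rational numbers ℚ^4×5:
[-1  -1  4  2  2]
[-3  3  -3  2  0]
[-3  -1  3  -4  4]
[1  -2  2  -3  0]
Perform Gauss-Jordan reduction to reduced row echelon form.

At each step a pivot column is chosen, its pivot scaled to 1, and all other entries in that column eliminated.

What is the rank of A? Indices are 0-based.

rank = 4

[1] R0 /= -1  ⇒  (1, 1, -4, -2, -2)
     R1 -= -3·R0  ⇒  (0, 6, -15, -4, -6)
     R2 -= -3·R0  ⇒  (0, 2, -9, -10, -2)
     R3 -= 1·R0  ⇒  (0, -3, 6, -1, 2)
[2] R1 /= 6  ⇒  (0, 1, -5/2, -2/3, -1)
     R0 -= 1·R1  ⇒  (1, 0, -3/2, -4/3, -1)
     R2 -= 2·R1  ⇒  (0, 0, -4, -26/3, 0)
     R3 -= -3·R1  ⇒  (0, 0, -3/2, -3, -1)
[3] R2 /= -4  ⇒  (0, 0, 1, 13/6, 0)
     R0 -= -3/2·R2  ⇒  (1, 0, 0, 23/12, -1)
     R1 -= -5/2·R2  ⇒  (0, 1, 0, 19/4, -1)
     R3 -= -3/2·R2  ⇒  (0, 0, 0, 1/4, -1)
[4] R3 /= 1/4  ⇒  (0, 0, 0, 1, -4)
     R0 -= 23/12·R3  ⇒  (1, 0, 0, 0, 20/3)
     R1 -= 19/4·R3  ⇒  (0, 1, 0, 0, 18)
     R2 -= 13/6·R3  ⇒  (0, 0, 1, 0, 26/3)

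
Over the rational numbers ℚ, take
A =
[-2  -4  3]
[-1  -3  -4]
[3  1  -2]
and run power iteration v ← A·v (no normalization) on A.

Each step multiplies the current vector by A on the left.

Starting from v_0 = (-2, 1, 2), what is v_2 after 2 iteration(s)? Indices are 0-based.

v_2 = (-3, 57, 27)

v_0 = (-2, 1, 2).
v_1 = A·v_0 = (6, -9, -9).
v_2 = A·v_1 = (-3, 57, 27).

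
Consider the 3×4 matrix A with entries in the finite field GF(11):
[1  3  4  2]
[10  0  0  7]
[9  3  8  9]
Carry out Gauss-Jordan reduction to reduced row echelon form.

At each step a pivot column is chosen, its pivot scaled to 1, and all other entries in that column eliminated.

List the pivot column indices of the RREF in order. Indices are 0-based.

[1] R0 /= 1  ⇒  (1, 3, 4, 2)
     R1 -= 10·R0  ⇒  (0, 3, 4, 9)
     R2 -= 9·R0  ⇒  (0, 9, 5, 2)
[2] R1 /= 3  ⇒  (0, 1, 5, 3)
     R0 -= 3·R1  ⇒  (1, 0, 0, 4)
     R2 -= 9·R1  ⇒  (0, 0, 4, 8)
[3] R2 /= 4  ⇒  (0, 0, 1, 2)
     R1 -= 5·R2  ⇒  (0, 1, 0, 4)

pivot columns: 0, 1, 2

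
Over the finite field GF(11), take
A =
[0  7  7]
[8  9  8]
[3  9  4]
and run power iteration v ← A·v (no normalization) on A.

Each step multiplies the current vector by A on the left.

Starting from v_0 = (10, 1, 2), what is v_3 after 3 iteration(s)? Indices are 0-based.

v_3 = (7, 10, 4)

v_0 = (10, 1, 2).
v_1 = A·v_0 = (10, 6, 3).
v_2 = A·v_1 = (8, 4, 8).
v_3 = A·v_2 = (7, 10, 4).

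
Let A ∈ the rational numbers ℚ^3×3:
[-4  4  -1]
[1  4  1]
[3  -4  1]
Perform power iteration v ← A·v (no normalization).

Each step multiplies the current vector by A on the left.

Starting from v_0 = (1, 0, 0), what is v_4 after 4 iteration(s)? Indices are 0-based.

v_4 = (210, 47, -167)

v_0 = (1, 0, 0).
v_1 = A·v_0 = (-4, 1, 3).
v_2 = A·v_1 = (17, 3, -13).
v_3 = A·v_2 = (-43, 16, 26).
v_4 = A·v_3 = (210, 47, -167).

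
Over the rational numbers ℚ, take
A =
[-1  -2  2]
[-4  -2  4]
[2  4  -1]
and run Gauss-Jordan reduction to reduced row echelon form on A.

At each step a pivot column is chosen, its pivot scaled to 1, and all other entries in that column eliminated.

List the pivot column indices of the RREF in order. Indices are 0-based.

[1] R0 /= -1  ⇒  (1, 2, -2)
     R1 -= -4·R0  ⇒  (0, 6, -4)
     R2 -= 2·R0  ⇒  (0, 0, 3)
[2] R1 /= 6  ⇒  (0, 1, -2/3)
     R0 -= 2·R1  ⇒  (1, 0, -2/3)
[3] R2 /= 3  ⇒  (0, 0, 1)
     R0 -= -2/3·R2  ⇒  (1, 0, 0)
     R1 -= -2/3·R2  ⇒  (0, 1, 0)

pivot columns: 0, 1, 2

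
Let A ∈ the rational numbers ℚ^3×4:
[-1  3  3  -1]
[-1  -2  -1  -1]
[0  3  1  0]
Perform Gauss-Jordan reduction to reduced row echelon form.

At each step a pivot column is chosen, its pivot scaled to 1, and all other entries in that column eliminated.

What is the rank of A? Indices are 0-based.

step 1: normalize row 0 (÷-1) = (1, -3, -3, 1)
  row 1: subtract -1×row0 = (0, -5, -4, 0)
step 2: normalize row 1 (÷-5) = (0, 1, 4/5, 0)
  row 0: subtract -3×row1 = (1, 0, -3/5, 1)
  row 2: subtract 3×row1 = (0, 0, -7/5, 0)
step 3: normalize row 2 (÷-7/5) = (0, 0, 1, 0)
  row 0: subtract -3/5×row2 = (1, 0, 0, 1)
  row 1: subtract 4/5×row2 = (0, 1, 0, 0)

rank = 3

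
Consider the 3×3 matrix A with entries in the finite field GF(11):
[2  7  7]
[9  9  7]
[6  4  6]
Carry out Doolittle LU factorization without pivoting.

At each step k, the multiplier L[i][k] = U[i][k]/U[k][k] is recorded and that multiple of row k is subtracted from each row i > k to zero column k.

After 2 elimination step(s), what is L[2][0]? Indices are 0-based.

[col 0] pivot 2
  R1 -= 10*R0 → (0, 5, 3)  (L[1][0] := 10)
  R2 -= 3*R0 → (0, 5, 7)  (L[2][0] := 3)
[col 1] pivot 5
  R2 -= 1*R1 → (0, 0, 4)  (L[2][1] := 1)

L[2][0] = 3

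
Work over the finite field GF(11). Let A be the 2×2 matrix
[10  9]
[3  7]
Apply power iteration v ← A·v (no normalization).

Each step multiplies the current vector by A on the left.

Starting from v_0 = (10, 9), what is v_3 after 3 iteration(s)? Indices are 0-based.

v_3 = (3, 8)

v_0 = (10, 9).
v_1 = A·v_0 = (5, 5).
v_2 = A·v_1 = (7, 6).
v_3 = A·v_2 = (3, 8).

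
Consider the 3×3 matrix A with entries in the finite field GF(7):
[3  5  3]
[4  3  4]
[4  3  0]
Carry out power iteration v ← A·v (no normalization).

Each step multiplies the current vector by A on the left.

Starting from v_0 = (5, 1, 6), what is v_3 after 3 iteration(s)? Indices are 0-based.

v_3 = (5, 2, 6)

v_0 = (5, 1, 6).
v_1 = A·v_0 = (3, 5, 2).
v_2 = A·v_1 = (5, 0, 6).
v_3 = A·v_2 = (5, 2, 6).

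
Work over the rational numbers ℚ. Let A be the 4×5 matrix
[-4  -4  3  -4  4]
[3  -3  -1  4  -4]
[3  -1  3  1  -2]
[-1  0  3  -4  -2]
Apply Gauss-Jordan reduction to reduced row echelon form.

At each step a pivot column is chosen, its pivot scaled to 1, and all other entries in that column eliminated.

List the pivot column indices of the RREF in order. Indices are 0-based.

pivot(0,0)=-4: scale R0 → (1, 1, -3/4, 1, -1)
  clear (1,0): R1 −= (3)R0 → (0, -6, 5/4, 1, -1)
  clear (2,0): R2 −= (3)R0 → (0, -4, 21/4, -2, 1)
  clear (3,0): R3 −= (-1)R0 → (0, 1, 9/4, -3, -3)
pivot(1,1)=-6: scale R1 → (0, 1, -5/24, -1/6, 1/6)
  clear (0,1): R0 −= (1)R1 → (1, 0, -13/24, 7/6, -7/6)
  clear (2,1): R2 −= (-4)R1 → (0, 0, 53/12, -8/3, 5/3)
  clear (3,1): R3 −= (1)R1 → (0, 0, 59/24, -17/6, -19/6)
pivot(2,2)=53/12: scale R2 → (0, 0, 1, -32/53, 20/53)
  clear (0,2): R0 −= (-13/24)R2 → (1, 0, 0, 89/106, -51/53)
  clear (1,2): R1 −= (-5/24)R2 → (0, 1, 0, -31/106, 13/53)
  clear (3,2): R3 −= (59/24)R2 → (0, 0, 0, -143/106, -217/53)
pivot(3,3)=-143/106: scale R3 → (0, 0, 0, 1, 434/143)
  clear (0,3): R0 −= (89/106)R3 → (1, 0, 0, 0, -502/143)
  clear (1,3): R1 −= (-31/106)R3 → (0, 1, 0, 0, 162/143)
  clear (2,3): R2 −= (-32/53)R3 → (0, 0, 1, 0, 316/143)

pivot columns: 0, 1, 2, 3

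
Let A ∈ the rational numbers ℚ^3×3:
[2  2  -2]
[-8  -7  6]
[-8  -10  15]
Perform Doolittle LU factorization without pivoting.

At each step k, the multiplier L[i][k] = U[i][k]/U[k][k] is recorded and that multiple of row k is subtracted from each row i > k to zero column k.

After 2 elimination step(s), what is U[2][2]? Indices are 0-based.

[col 0] pivot 2
  R1 -= -4*R0 → (0, 1, -2)  (L[1][0] := -4)
  R2 -= -4*R0 → (0, -2, 7)  (L[2][0] := -4)
[col 1] pivot 1
  R2 -= -2*R1 → (0, 0, 3)  (L[2][1] := -2)

U[2][2] = 3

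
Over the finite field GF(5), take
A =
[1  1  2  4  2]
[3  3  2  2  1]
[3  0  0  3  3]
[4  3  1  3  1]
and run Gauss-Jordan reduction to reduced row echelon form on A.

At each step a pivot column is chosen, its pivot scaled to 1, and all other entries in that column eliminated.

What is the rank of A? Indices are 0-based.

rank = 4

[1] R0 /= 1  ⇒  (1, 1, 2, 4, 2)
     R1 -= 3·R0  ⇒  (0, 0, 1, 0, 0)
     R2 -= 3·R0  ⇒  (0, 2, 4, 1, 2)
     R3 -= 4·R0  ⇒  (0, 4, 3, 2, 3)
[2] R1 <-> R2
[2] R1 /= 2  ⇒  (0, 1, 2, 3, 1)
     R0 -= 1·R1  ⇒  (1, 0, 0, 1, 1)
     R3 -= 4·R1  ⇒  (0, 0, 0, 0, 4)
[3] R2 /= 1  ⇒  (0, 0, 1, 0, 0)
     R1 -= 2·R2  ⇒  (0, 1, 0, 3, 1)
column 3 empty below row 3
[4] R3 /= 4  ⇒  (0, 0, 0, 0, 1)
     R0 -= 1·R3  ⇒  (1, 0, 0, 1, 0)
     R1 -= 1·R3  ⇒  (0, 1, 0, 3, 0)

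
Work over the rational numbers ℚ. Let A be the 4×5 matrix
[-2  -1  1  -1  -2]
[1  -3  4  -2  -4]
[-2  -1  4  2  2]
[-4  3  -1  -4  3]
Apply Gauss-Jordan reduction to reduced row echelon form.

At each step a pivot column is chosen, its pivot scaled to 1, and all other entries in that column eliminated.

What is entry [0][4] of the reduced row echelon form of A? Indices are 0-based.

M[0][4] = 2/21

pivot(0,0)=-2: scale R0 → (1, 1/2, -1/2, 1/2, 1)
  clear (1,0): R1 −= (1)R0 → (0, -7/2, 9/2, -5/2, -5)
  clear (2,0): R2 −= (-2)R0 → (0, 0, 3, 3, 4)
  clear (3,0): R3 −= (-4)R0 → (0, 5, -3, -2, 7)
pivot(1,1)=-7/2: scale R1 → (0, 1, -9/7, 5/7, 10/7)
  clear (0,1): R0 −= (1/2)R1 → (1, 0, 1/7, 1/7, 2/7)
  clear (3,1): R3 −= (5)R1 → (0, 0, 24/7, -39/7, -1/7)
pivot(2,2)=3: scale R2 → (0, 0, 1, 1, 4/3)
  clear (0,2): R0 −= (1/7)R2 → (1, 0, 0, 0, 2/21)
  clear (1,2): R1 −= (-9/7)R2 → (0, 1, 0, 2, 22/7)
  clear (3,2): R3 −= (24/7)R2 → (0, 0, 0, -9, -33/7)
pivot(3,3)=-9: scale R3 → (0, 0, 0, 1, 11/21)
  clear (1,3): R1 −= (2)R3 → (0, 1, 0, 0, 44/21)
  clear (2,3): R2 −= (1)R3 → (0, 0, 1, 0, 17/21)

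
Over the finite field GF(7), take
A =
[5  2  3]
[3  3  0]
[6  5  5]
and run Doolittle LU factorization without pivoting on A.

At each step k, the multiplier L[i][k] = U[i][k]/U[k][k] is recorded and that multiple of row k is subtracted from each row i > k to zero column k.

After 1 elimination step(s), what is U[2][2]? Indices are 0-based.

k=0: U[0][0]=5
  eliminate (1,0): mult=2, new row 1: (0, 6, 1); set L[1][0]=2
  eliminate (2,0): mult=4, new row 2: (0, 4, 0); set L[2][0]=4

U[2][2] = 0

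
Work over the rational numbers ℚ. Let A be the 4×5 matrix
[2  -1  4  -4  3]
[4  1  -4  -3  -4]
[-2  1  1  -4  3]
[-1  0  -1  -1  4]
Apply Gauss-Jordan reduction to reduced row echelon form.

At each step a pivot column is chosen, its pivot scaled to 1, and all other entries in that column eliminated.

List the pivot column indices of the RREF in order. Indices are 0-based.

[1] R0 /= 2  ⇒  (1, -1/2, 2, -2, 3/2)
     R1 -= 4·R0  ⇒  (0, 3, -12, 5, -10)
     R2 -= -2·R0  ⇒  (0, 0, 5, -8, 6)
     R3 -= -1·R0  ⇒  (0, -1/2, 1, -3, 11/2)
[2] R1 /= 3  ⇒  (0, 1, -4, 5/3, -10/3)
     R0 -= -1/2·R1  ⇒  (1, 0, 0, -7/6, -1/6)
     R3 -= -1/2·R1  ⇒  (0, 0, -1, -13/6, 23/6)
[3] R2 /= 5  ⇒  (0, 0, 1, -8/5, 6/5)
     R1 -= -4·R2  ⇒  (0, 1, 0, -71/15, 22/15)
     R3 -= -1·R2  ⇒  (0, 0, 0, -113/30, 151/30)
[4] R3 /= -113/30  ⇒  (0, 0, 0, 1, -151/113)
     R0 -= -7/6·R3  ⇒  (1, 0, 0, 0, -195/113)
     R1 -= -71/15·R3  ⇒  (0, 1, 0, 0, -549/113)
     R2 -= -8/5·R3  ⇒  (0, 0, 1, 0, -106/113)

pivot columns: 0, 1, 2, 3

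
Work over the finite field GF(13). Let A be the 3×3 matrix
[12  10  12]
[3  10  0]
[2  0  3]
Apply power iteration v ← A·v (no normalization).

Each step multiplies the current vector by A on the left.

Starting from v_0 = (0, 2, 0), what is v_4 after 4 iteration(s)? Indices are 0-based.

v_0 = (0, 2, 0).
v_1 = A·v_0 = (7, 7, 0).
v_2 = A·v_1 = (11, 0, 1).
v_3 = A·v_2 = (1, 7, 12).
v_4 = A·v_3 = (5, 8, 12).

v_4 = (5, 8, 12)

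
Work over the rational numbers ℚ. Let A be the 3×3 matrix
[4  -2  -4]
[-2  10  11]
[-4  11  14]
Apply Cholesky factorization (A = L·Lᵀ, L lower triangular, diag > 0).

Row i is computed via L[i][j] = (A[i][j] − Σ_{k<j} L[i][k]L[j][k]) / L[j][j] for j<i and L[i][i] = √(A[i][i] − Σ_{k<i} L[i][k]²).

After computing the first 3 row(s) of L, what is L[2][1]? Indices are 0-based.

L[2][1] = 3

Step 1: L[0][0] = √(4) = 2.
  L[1][0] = (-2) / L[0][0] = -1.
Step 2: L[1][1] = √(9) = 3.
  L[2][0] = (-4) / L[0][0] = -2.
  L[2][1] = (9) / L[1][1] = 3.
Step 3: L[2][2] = √(1) = 1.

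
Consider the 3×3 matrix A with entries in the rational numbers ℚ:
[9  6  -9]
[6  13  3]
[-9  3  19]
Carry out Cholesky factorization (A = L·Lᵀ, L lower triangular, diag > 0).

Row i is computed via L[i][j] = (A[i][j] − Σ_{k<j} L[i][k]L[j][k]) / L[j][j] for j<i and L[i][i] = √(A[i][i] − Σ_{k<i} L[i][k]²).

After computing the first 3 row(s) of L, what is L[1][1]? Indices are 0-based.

L[1][1] = 3

Step 1: L[0][0] = √(9) = 3.
  L[1][0] = (6) / L[0][0] = 2.
Step 2: L[1][1] = √(9) = 3.
  L[2][0] = (-9) / L[0][0] = -3.
  L[2][1] = (9) / L[1][1] = 3.
Step 3: L[2][2] = √(1) = 1.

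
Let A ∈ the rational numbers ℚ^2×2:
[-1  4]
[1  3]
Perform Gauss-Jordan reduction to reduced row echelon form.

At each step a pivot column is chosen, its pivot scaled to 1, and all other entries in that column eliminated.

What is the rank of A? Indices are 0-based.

[1] R0 /= -1  ⇒  (1, -4)
     R1 -= 1·R0  ⇒  (0, 7)
[2] R1 /= 7  ⇒  (0, 1)
     R0 -= -4·R1  ⇒  (1, 0)

rank = 2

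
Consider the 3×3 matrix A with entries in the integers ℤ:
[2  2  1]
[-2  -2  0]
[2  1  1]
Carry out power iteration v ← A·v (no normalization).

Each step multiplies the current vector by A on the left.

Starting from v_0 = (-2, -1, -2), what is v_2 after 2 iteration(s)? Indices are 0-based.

v_2 = (-11, 4, -17)

v_0 = (-2, -1, -2).
v_1 = A·v_0 = (-8, 6, -7).
v_2 = A·v_1 = (-11, 4, -17).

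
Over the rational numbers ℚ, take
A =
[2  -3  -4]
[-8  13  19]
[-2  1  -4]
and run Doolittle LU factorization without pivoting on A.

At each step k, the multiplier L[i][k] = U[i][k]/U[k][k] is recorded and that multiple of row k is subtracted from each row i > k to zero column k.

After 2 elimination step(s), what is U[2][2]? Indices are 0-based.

[col 0] pivot 2
  R1 -= -4*R0 → (0, 1, 3)  (L[1][0] := -4)
  R2 -= -1*R0 → (0, -2, -8)  (L[2][0] := -1)
[col 1] pivot 1
  R2 -= -2*R1 → (0, 0, -2)  (L[2][1] := -2)

U[2][2] = -2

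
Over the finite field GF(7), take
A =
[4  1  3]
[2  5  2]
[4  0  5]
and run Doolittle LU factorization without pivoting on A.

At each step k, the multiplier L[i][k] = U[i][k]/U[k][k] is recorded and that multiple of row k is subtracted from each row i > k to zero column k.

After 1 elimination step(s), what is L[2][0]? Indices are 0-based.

L[2][0] = 1

Step 1: pivot at (0,0) is 4.
  row1 ← row1 − (4)·row0  ⇒  L[1][0]=4, U row1=(0, 1, 4)
  row2 ← row2 − (1)·row0  ⇒  L[2][0]=1, U row2=(0, 6, 2)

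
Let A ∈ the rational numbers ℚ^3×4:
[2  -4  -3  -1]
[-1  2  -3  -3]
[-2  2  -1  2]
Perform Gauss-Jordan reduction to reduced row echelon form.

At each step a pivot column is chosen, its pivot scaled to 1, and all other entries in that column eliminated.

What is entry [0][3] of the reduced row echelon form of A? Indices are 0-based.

M[0][3] = -31/9

pivot(0,0)=2: scale R0 → (1, -2, -3/2, -1/2)
  clear (1,0): R1 −= (-1)R0 → (0, 0, -9/2, -7/2)
  clear (2,0): R2 −= (-2)R0 → (0, -2, -4, 1)
pivot(1,1): swap R1↔R2
pivot(1,1)=-2: scale R1 → (0, 1, 2, -1/2)
  clear (0,1): R0 −= (-2)R1 → (1, 0, 5/2, -3/2)
pivot(2,2)=-9/2: scale R2 → (0, 0, 1, 7/9)
  clear (0,2): R0 −= (5/2)R2 → (1, 0, 0, -31/9)
  clear (1,2): R1 −= (2)R2 → (0, 1, 0, -37/18)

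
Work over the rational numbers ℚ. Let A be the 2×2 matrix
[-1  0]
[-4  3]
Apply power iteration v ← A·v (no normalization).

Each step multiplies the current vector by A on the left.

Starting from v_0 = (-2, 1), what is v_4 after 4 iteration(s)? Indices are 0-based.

v_0 = (-2, 1).
v_1 = A·v_0 = (2, 11).
v_2 = A·v_1 = (-2, 25).
v_3 = A·v_2 = (2, 83).
v_4 = A·v_3 = (-2, 241).

v_4 = (-2, 241)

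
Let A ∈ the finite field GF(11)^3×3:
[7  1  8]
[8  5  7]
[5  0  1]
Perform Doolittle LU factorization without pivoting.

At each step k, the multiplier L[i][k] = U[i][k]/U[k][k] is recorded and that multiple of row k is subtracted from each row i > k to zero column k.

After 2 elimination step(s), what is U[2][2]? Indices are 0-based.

k=0: U[0][0]=7
  eliminate (1,0): mult=9, new row 1: (0, 7, 1); set L[1][0]=9
  eliminate (2,0): mult=7, new row 2: (0, 4, 0); set L[2][0]=7
k=1: U[1][1]=7
  eliminate (2,1): mult=10, new row 2: (0, 0, 1); set L[2][1]=10

U[2][2] = 1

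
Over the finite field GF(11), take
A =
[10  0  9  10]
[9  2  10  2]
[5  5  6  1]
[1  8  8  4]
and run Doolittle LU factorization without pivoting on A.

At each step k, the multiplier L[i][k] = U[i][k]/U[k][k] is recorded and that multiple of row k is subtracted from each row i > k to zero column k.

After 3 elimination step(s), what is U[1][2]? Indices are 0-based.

[col 0] pivot 10
  R1 -= 2*R0 → (0, 2, 3, 4)  (L[1][0] := 2)
  R2 -= 6*R0 → (0, 5, 7, 7)  (L[2][0] := 6)
  R3 -= 10*R0 → (0, 8, 6, 3)  (L[3][0] := 10)
[col 1] pivot 2
  R2 -= 8*R1 → (0, 0, 5, 8)  (L[2][1] := 8)
  R3 -= 4*R1 → (0, 0, 5, 9)  (L[3][1] := 4)
[col 2] pivot 5
  R3 -= 1*R2 → (0, 0, 0, 1)  (L[3][2] := 1)

U[1][2] = 3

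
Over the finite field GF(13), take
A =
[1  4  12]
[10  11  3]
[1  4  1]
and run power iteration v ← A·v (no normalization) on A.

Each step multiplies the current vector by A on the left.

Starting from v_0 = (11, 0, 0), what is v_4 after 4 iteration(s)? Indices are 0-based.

v_4 = (8, 5, 0)

v_0 = (11, 0, 0).
v_1 = A·v_0 = (11, 6, 11).
v_2 = A·v_1 = (11, 1, 7).
v_3 = A·v_2 = (8, 12, 9).
v_4 = A·v_3 = (8, 5, 0).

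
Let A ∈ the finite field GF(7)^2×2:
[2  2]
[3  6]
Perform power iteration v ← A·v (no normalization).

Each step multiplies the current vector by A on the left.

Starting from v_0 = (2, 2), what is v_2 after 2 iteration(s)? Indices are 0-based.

v_0 = (2, 2).
v_1 = A·v_0 = (1, 4).
v_2 = A·v_1 = (3, 6).

v_2 = (3, 6)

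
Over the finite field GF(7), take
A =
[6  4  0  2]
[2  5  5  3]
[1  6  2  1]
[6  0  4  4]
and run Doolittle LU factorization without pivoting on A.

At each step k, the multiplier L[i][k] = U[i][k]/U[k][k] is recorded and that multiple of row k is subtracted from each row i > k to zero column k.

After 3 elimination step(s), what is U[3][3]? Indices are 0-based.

k=0: U[0][0]=6
  eliminate (1,0): mult=5, new row 1: (0, 6, 5, 0); set L[1][0]=5
  eliminate (2,0): mult=6, new row 2: (0, 3, 2, 3); set L[2][0]=6
  eliminate (3,0): mult=1, new row 3: (0, 3, 4, 2); set L[3][0]=1
k=1: U[1][1]=6
  eliminate (2,1): mult=4, new row 2: (0, 0, 3, 3); set L[2][1]=4
  eliminate (3,1): mult=4, new row 3: (0, 0, 5, 2); set L[3][1]=4
k=2: U[2][2]=3
  eliminate (3,2): mult=4, new row 3: (0, 0, 0, 4); set L[3][2]=4

U[3][3] = 4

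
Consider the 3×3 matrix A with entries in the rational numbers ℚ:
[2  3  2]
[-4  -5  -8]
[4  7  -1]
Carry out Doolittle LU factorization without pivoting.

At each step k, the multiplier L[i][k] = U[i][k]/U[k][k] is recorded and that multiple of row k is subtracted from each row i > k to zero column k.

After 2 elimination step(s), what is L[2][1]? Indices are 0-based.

Step 1: pivot at (0,0) is 2.
  row1 ← row1 − (-2)·row0  ⇒  L[1][0]=-2, U row1=(0, 1, -4)
  row2 ← row2 − (2)·row0  ⇒  L[2][0]=2, U row2=(0, 1, -5)
Step 2: pivot at (1,1) is 1.
  row2 ← row2 − (1)·row1  ⇒  L[2][1]=1, U row2=(0, 0, -1)

L[2][1] = 1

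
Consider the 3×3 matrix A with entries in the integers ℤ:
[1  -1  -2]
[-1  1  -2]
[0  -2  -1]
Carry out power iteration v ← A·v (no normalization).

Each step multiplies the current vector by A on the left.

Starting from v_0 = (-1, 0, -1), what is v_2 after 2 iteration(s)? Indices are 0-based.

v_0 = (-1, 0, -1).
v_1 = A·v_0 = (1, 3, 1).
v_2 = A·v_1 = (-4, 0, -7).

v_2 = (-4, 0, -7)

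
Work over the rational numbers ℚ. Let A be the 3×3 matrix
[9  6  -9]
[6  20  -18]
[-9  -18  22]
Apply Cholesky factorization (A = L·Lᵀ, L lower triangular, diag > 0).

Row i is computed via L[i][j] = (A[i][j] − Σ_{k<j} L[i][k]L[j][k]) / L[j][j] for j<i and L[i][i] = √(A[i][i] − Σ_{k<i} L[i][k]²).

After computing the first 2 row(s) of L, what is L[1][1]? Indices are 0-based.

L[1][1] = 4

Step 1: L[0][0] = √(9) = 3.
  L[1][0] = (6) / L[0][0] = 2.
Step 2: L[1][1] = √(16) = 4.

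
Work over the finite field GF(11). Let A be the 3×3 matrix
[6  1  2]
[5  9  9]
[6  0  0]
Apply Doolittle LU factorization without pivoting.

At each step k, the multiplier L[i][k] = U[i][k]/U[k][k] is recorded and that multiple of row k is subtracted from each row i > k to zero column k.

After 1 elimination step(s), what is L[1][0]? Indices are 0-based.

L[1][0] = 10

Step 1: pivot at (0,0) is 6.
  row1 ← row1 − (10)·row0  ⇒  L[1][0]=10, U row1=(0, 10, 0)
  row2 ← row2 − (1)·row0  ⇒  L[2][0]=1, U row2=(0, 10, 9)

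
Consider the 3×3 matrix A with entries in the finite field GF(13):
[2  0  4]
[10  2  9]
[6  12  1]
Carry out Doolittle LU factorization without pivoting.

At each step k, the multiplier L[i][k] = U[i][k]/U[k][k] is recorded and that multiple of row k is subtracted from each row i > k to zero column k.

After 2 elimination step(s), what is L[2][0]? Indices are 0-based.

L[2][0] = 3

k=0: U[0][0]=2
  eliminate (1,0): mult=5, new row 1: (0, 2, 2); set L[1][0]=5
  eliminate (2,0): mult=3, new row 2: (0, 12, 2); set L[2][0]=3
k=1: U[1][1]=2
  eliminate (2,1): mult=6, new row 2: (0, 0, 3); set L[2][1]=6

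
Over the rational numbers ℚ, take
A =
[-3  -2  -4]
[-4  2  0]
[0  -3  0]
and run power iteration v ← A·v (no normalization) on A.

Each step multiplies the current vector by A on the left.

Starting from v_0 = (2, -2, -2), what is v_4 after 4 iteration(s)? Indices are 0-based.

v_0 = (2, -2, -2).
v_1 = A·v_0 = (6, -12, 6).
v_2 = A·v_1 = (-18, -48, 36).
v_3 = A·v_2 = (6, -24, 144).
v_4 = A·v_3 = (-546, -72, 72).

v_4 = (-546, -72, 72)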